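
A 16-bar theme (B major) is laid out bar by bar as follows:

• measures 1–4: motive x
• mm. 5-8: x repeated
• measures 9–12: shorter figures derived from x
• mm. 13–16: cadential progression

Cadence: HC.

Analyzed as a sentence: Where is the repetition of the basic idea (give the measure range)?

measures 5–8

The presentation of a sentence is the basic idea (bars 1–4) plus its repetition (bars 5-8); the repetition of the basic idea is therefore mm. 5–8.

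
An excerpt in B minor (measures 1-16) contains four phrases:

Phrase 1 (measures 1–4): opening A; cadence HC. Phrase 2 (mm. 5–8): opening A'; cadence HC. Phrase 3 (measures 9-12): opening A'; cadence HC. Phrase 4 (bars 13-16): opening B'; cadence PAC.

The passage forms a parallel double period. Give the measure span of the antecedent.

measures 1–8

In a double period the first pair of phrases (ending half cadence) is the large antecedent and the second pair (ending perfect authentic cadence) is the large consequent; the antecedent is measures 1–8.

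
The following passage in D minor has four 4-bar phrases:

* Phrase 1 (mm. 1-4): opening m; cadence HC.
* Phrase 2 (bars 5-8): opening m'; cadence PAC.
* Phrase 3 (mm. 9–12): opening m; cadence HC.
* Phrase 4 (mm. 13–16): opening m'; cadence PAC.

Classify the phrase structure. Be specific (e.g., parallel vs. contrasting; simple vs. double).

The cadence pattern HC–PAC–HC–PAC is weak–strong twice, and phrases 3–4 restate phrases 1–2: a period heard twice, not a double period (which would end weakly at phrase 2).

repeated period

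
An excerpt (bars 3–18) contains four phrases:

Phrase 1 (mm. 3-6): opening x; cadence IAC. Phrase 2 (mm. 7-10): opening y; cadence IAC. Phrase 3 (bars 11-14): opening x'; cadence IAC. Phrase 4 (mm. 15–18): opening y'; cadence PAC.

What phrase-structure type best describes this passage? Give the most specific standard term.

Four phrases in two halves: the first half (mm. 3–10) ends with an imperfect authentic cadence, the second (mm. 11–18) with a perfect authentic cadence — a large antecedent–consequent pair, i.e. a double period.
Phrase 3 begins with the same material as phrase 1, making it parallel.

parallel double period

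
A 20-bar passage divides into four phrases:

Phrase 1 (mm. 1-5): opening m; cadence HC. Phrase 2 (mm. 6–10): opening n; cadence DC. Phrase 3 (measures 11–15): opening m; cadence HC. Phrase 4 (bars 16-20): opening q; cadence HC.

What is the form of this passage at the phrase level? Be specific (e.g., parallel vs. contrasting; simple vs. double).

Phrase 4 ends with a half cadence, no stronger than phrase 2's deceptive cadence, so the four phrases do not form a double period; nor do phrases 3–4 duplicate 1–2, so it is not a repeated period. With no phrase reaching a conclusive cadence, the passage is a phrase group.

phrase group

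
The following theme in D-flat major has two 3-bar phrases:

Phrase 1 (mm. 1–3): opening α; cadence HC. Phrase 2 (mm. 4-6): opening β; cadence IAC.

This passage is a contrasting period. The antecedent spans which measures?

The antecedent is the phrase ending with the weaker cadence (half cadence, phrase 1) and the consequent the one ending more conclusively (imperfect authentic cadence, phrase 2); the antecedent is measures 1–3.

measures 1–3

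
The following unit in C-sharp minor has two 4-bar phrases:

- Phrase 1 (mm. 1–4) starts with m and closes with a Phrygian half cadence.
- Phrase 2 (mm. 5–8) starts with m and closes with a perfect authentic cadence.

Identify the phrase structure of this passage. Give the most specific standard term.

parallel period

Phrase 1 ends with a Phrygian half cadence (weaker) and phrase 2 with a perfect authentic cadence (stronger): antecedent + consequent = a period.
The two phrases open with the same material (m / m), so the period is parallel.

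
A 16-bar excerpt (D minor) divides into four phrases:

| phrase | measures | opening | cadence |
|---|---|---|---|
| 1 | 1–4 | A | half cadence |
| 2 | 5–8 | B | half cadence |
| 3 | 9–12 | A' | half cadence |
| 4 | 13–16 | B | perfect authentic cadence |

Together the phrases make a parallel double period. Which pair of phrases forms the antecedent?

In a double period the first pair of phrases (ending half cadence) is the large antecedent and the second pair (ending perfect authentic cadence) is the large consequent; the antecedent is phrases 1 and 2.

phrases 1 and 2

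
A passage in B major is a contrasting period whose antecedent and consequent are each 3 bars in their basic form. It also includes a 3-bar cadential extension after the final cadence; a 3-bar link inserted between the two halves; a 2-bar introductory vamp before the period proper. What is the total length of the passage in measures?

Basic contrasting period: 3 + 3 = 6 bars.
6 (basic form) + 3 (cadential extension) + 3 (link) + 2 (introduction) = 14.

14 measures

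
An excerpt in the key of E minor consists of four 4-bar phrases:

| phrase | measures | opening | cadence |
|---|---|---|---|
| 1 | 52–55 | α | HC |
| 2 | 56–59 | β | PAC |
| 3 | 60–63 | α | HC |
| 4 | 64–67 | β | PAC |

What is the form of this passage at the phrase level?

repeated period

The cadence pattern HC–PAC–HC–PAC is weak–strong twice, and phrases 3–4 restate phrases 1–2: a period heard twice, not a double period (which would end weakly at phrase 2).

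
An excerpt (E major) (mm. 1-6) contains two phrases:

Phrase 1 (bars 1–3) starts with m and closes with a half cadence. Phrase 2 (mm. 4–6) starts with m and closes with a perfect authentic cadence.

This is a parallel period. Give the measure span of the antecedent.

measures 1–3

The phrase ending with the weaker cadence (half cadence) is the antecedent; the one ending more conclusively (perfect authentic cadence) is the consequent. The antecedent is measures 1–3.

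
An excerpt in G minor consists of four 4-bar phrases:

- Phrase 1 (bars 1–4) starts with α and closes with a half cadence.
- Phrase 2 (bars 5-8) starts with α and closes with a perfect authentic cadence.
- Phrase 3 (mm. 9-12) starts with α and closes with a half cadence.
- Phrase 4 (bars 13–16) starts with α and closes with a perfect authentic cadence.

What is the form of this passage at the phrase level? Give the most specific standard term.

The cadence pattern HC–PAC–HC–PAC is weak–strong twice, and phrases 3–4 restate phrases 1–2: a period heard twice, not a double period (which would end weakly at phrase 2).

repeated period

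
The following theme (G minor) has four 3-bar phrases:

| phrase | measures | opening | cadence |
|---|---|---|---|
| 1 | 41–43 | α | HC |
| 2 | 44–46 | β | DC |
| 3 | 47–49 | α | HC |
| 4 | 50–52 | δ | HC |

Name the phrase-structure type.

Phrase 4 ends with a half cadence, no stronger than phrase 2's deceptive cadence, so the four phrases do not form a double period; nor do phrases 3–4 duplicate 1–2, so it is not a repeated period. With no phrase reaching a conclusive cadence, the passage is a phrase group.

phrase group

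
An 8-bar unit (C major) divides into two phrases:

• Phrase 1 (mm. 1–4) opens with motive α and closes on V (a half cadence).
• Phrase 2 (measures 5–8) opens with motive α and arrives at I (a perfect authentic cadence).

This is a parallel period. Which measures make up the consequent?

The phrase ending with the weaker cadence (half cadence) is the antecedent; the one ending more conclusively (perfect authentic cadence) is the consequent. The consequent is measures 5–8.

measures 5–8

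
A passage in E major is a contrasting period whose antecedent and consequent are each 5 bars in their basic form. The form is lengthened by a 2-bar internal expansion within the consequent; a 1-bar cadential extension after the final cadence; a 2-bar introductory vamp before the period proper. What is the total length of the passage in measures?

15 measures

Basic contrasting period: 5 + 5 = 10 bars.
10 (basic form) + 2 (internal expansion) + 1 (cadential extension) + 2 (introduction) = 15.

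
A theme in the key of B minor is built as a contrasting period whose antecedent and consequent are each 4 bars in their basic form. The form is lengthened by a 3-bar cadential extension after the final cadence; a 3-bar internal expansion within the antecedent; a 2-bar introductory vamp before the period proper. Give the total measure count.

Basic contrasting period: 4 + 4 = 8 bars.
8 (basic form) + 3 (cadential extension) + 3 (internal expansion) + 2 (introduction) = 16.

16 measures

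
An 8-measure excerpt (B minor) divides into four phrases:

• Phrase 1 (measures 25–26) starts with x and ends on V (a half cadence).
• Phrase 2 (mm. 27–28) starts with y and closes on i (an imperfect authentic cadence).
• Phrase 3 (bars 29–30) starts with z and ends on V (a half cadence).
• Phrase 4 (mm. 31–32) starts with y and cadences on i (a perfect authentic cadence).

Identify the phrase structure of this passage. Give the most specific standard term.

Four phrases in two halves: the first half (mm. 25–28) ends with an imperfect authentic cadence, the second (mm. 29–32) with a perfect authentic cadence — a large antecedent–consequent pair, i.e. a double period.
Phrase 3 begins with different material from phrase 1, making it contrasting.

contrasting double period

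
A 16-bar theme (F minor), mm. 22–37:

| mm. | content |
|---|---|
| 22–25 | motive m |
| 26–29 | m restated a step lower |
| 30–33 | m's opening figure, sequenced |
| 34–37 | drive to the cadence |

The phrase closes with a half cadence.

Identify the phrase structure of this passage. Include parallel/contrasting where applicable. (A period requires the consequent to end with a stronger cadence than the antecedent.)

Basic idea (mm. 22-25) + its repetition (measures 26–29) form the presentation; fragmentation and cadence (mm. 30–37) form the continuation — the 16-bar whole is a sentence.

sentence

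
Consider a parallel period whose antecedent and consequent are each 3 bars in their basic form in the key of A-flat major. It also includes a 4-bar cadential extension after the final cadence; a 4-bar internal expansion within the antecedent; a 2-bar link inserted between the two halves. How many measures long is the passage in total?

Basic parallel period: 3 + 3 = 6 bars.
6 (basic form) + 4 (cadential extension) + 4 (internal expansion) + 2 (link) = 16.

16 measures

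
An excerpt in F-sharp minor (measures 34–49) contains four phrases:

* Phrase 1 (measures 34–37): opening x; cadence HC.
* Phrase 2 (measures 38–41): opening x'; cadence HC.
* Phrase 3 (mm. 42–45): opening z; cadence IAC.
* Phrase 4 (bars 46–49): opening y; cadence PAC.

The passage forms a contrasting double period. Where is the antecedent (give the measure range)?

In a double period the four phrases pair into a large antecedent (phrases 1–2, ending half cadence) and a large consequent (phrases 3–4, ending perfect authentic cadence). The antecedent spans mm. 34–41.

measures 34–41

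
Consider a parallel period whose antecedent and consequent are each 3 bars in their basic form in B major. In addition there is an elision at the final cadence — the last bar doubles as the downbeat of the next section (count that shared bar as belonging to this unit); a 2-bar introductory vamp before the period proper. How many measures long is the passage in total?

8 measures

Basic parallel period: 3 + 3 = 6 bars.
6 (basic form) + 2 (introduction) = 8.
The elision shares a bar with the next section but does not change this unit's count.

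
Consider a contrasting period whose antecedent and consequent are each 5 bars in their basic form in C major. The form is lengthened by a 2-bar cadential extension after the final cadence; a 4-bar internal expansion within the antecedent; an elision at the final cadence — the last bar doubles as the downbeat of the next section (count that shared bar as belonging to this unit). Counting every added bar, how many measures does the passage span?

16 measures

Basic contrasting period: 5 + 5 = 10 bars.
10 (basic form) + 2 (cadential extension) + 4 (internal expansion) = 16.
The elision shares a bar with the next section but does not change this unit's count.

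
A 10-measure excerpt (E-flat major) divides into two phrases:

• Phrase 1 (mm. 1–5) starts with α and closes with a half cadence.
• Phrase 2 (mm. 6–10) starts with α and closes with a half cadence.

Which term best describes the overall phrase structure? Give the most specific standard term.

repeated phrase

Both phrases have the same opening (α) and the same cadence (half cadence): the second is a restatement, not a consequent, so this is a repeated phrase rather than a period.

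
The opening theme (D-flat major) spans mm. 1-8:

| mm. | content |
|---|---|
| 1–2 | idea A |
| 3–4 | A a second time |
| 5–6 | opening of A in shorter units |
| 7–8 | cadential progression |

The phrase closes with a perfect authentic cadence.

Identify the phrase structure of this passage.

Basic idea (bars 1–2) + its repetition (measures 3–4) form the presentation; fragmentation and cadence (mm. 5–8) form the continuation — the 8-bar whole is a sentence.

sentence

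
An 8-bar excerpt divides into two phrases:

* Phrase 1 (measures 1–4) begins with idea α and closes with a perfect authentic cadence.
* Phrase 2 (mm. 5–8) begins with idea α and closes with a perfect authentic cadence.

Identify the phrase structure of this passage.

Both phrases have the same opening (α) and the same cadence (perfect authentic cadence): the second is a restatement, not a consequent, so this is a repeated phrase rather than a period.

repeated phrase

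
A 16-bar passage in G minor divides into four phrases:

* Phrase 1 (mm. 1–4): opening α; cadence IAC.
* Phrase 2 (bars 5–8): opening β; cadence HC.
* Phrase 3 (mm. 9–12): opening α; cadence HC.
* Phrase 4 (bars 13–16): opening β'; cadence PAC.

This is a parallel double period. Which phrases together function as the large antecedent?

phrases 1 and 2

In a double period the first pair of phrases (ending half cadence) is the large antecedent and the second pair (ending perfect authentic cadence) is the large consequent; the antecedent is phrases 1 and 2.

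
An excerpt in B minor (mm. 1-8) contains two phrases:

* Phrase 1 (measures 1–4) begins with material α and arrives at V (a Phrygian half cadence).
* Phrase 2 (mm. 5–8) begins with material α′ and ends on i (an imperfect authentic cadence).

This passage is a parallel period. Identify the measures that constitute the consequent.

measures 5–8

The antecedent is the phrase ending with the weaker cadence (Phrygian half cadence, phrase 1) and the consequent the one ending more conclusively (imperfect authentic cadence, phrase 2); the consequent is mm. 5-8.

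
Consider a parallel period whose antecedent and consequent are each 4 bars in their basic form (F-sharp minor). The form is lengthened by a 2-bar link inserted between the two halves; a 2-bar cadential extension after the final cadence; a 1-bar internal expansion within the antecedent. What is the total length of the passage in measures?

Basic parallel period: 4 + 4 = 8 bars.
8 (basic form) + 2 (link) + 2 (cadential extension) + 1 (internal expansion) = 13.

13 measures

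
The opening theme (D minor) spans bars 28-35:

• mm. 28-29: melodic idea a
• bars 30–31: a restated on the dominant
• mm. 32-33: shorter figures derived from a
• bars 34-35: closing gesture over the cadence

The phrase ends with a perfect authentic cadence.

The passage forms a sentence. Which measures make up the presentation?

measures 28–31

The presentation of a sentence is the basic idea (bars 28–29) plus its repetition (mm. 30-31); the presentation is therefore mm. 28–31.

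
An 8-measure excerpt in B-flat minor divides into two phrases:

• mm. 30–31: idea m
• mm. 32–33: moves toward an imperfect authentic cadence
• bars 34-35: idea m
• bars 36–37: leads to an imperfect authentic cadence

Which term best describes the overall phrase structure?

repeated phrase

Both phrases have the same opening (m) and the same cadence (imperfect authentic cadence): the second is a restatement, not a consequent, so this is a repeated phrase rather than a period.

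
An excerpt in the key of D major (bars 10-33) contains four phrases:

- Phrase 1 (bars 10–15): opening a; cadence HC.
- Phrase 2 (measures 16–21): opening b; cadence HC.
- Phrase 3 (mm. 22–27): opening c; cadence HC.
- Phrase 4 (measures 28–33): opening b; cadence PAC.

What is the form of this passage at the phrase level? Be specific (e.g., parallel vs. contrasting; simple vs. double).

Four phrases in two halves: the first half (bars 10–21) ends with a half cadence, the second (mm. 22–33) with a perfect authentic cadence — a large antecedent–consequent pair, i.e. a double period.
Phrase 3 begins with different material from phrase 1, making it contrasting.

contrasting double period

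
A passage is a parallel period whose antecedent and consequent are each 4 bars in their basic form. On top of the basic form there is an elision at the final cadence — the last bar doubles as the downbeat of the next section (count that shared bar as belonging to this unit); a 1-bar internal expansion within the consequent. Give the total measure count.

Basic parallel period: 4 + 4 = 8 bars.
8 (basic form) + 1 (internal expansion) = 9.
The elision shares a bar with the next section but does not change this unit's count.

9 measures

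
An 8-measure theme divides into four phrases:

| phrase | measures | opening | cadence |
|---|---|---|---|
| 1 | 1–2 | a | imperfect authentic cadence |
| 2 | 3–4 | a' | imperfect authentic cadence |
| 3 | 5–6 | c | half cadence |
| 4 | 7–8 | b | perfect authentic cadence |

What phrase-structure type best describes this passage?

contrasting double period

Four phrases in two halves: the first half (mm. 1–4) ends with an imperfect authentic cadence, the second (mm. 5-8) with a perfect authentic cadence — a large antecedent–consequent pair, i.e. a double period.
Phrase 3 begins with different material from phrase 1, making it contrasting.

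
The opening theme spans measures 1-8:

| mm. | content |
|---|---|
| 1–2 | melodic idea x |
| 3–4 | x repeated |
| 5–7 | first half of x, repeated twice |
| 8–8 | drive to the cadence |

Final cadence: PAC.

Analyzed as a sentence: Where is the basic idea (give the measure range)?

The presentation of a sentence is the basic idea (mm. 1–2) plus its repetition (mm. 3-4); the basic idea is therefore mm. 1–2.

measures 1–2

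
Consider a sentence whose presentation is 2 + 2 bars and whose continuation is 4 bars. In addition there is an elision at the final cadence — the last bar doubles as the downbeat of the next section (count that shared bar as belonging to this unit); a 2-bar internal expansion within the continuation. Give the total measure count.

Basic sentence: 2 + 2 + 4 = 8 bars.
8 (basic form) + 2 (internal expansion) = 10.
The elision shares a bar with the next section but does not change this unit's count.

10 measures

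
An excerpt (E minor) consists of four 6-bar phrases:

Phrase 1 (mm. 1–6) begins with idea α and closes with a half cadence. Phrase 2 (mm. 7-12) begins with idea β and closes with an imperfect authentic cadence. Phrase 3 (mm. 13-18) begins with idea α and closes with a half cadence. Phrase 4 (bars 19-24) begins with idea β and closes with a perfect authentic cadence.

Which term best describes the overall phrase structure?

Four phrases in two halves: the first half (bars 1–12) ends with an imperfect authentic cadence, the second (mm. 13–24) with a perfect authentic cadence — a large antecedent–consequent pair, i.e. a double period.
Phrase 3 begins with the same material as phrase 1, making it parallel.

parallel double period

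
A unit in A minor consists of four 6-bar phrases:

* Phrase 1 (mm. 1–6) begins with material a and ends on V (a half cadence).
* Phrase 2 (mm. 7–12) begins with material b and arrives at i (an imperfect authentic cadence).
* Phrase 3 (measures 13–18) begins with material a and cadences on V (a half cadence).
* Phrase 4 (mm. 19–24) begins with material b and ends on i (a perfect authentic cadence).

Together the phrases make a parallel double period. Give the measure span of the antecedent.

measures 1–12

In a double period the first pair of phrases (ending imperfect authentic cadence) is the large antecedent and the second pair (ending perfect authentic cadence) is the large consequent; the antecedent is measures 1–12.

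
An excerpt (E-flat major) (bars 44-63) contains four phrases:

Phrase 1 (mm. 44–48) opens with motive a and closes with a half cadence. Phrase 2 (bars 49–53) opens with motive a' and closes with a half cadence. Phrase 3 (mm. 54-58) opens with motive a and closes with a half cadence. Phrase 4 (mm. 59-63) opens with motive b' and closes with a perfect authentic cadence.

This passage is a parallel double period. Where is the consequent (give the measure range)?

measures 54–63

In a double period the four phrases pair into a large antecedent (phrases 1–2, ending half cadence) and a large consequent (phrases 3–4, ending perfect authentic cadence). The consequent spans measures 54-63.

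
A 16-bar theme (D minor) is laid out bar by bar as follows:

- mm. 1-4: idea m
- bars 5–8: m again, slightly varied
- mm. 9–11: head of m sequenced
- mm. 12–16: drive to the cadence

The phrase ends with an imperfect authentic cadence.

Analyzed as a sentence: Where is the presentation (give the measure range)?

measures 1–8

The presentation of a sentence is the basic idea (bars 1–4) plus its repetition (mm. 5-8); the presentation is therefore mm. 1–8.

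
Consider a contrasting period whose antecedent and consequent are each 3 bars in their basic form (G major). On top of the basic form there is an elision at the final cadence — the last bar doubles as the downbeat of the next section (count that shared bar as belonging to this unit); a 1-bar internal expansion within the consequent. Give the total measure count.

7 measures

Basic contrasting period: 3 + 3 = 6 bars.
6 (basic form) + 1 (internal expansion) = 7.
The elision shares a bar with the next section but does not change this unit's count.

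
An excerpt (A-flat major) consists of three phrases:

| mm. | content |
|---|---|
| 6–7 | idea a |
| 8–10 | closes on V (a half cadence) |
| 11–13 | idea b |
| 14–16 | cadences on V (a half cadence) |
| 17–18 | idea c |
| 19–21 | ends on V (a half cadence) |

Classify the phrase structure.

The final phrase closes with a half cadence, which is not stronger than the preceding half cadence; the 3 phrases lack an overall antecedent–consequent design and so form a phrase group.

phrase group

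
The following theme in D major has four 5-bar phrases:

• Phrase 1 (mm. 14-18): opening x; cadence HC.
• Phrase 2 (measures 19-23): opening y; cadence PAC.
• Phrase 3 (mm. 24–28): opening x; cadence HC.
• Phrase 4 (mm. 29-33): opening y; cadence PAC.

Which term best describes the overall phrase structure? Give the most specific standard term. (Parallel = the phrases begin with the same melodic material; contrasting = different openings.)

The cadence pattern HC–PAC–HC–PAC is weak–strong twice, and phrases 3–4 restate phrases 1–2: a period heard twice, not a double period (which would end weakly at phrase 2).

repeated period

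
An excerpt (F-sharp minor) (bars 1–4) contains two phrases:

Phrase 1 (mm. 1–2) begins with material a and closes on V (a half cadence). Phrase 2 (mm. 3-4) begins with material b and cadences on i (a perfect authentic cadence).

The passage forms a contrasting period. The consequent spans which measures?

measures 3–4

The antecedent is the phrase ending with the weaker cadence (half cadence, phrase 1) and the consequent the one ending more conclusively (perfect authentic cadence, phrase 2); the consequent is measures 3-4.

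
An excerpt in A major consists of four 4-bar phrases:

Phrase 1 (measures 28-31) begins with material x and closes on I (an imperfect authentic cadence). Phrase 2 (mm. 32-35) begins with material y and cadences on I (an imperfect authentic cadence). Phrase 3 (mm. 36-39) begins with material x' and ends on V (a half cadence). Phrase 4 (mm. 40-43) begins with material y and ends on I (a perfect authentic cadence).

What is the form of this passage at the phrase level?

Four phrases in two halves: the first half (mm. 28–35) ends with an imperfect authentic cadence, the second (measures 36–43) with a perfect authentic cadence — a large antecedent–consequent pair, i.e. a double period.
Phrase 3 begins with the same material as phrase 1, making it parallel.

parallel double period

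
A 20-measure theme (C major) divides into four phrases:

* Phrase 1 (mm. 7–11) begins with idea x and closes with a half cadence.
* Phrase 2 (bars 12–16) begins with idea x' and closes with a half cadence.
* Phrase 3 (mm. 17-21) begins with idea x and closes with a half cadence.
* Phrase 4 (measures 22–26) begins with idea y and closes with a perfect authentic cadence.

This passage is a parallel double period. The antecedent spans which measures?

measures 7–16

In a double period the four phrases pair into a large antecedent (phrases 1–2, ending half cadence) and a large consequent (phrases 3–4, ending perfect authentic cadence). The antecedent spans mm. 7-16.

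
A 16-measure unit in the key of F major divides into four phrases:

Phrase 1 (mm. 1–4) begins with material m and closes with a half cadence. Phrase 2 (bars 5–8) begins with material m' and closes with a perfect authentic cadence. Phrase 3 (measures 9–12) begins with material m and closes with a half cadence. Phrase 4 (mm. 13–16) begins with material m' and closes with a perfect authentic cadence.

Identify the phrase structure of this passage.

repeated period

The cadence pattern HC–PAC–HC–PAC is weak–strong twice, and phrases 3–4 restate phrases 1–2: a period heard twice, not a double period (which would end weakly at phrase 2).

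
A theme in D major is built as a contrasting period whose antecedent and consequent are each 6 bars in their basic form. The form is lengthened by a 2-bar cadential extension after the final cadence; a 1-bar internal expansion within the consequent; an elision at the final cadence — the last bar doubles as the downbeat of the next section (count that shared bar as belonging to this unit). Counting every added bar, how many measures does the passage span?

15 measures

Basic contrasting period: 6 + 6 = 12 bars.
12 (basic form) + 2 (cadential extension) + 1 (internal expansion) = 15.
The elision shares a bar with the next section but does not change this unit's count.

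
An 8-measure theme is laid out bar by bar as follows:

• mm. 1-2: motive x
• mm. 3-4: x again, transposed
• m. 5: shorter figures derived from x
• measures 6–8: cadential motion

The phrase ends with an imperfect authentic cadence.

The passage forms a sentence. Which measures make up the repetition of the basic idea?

The presentation of a sentence is the basic idea (mm. 1–2) plus its repetition (mm. 3-4); the repetition of the basic idea is therefore bars 3–4.

measures 3–4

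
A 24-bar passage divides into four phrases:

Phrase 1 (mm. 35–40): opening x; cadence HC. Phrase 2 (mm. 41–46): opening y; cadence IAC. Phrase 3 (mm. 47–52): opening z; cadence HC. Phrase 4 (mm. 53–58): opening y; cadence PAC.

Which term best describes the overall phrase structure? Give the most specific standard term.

contrasting double period

Four phrases in two halves: the first half (mm. 35-46) ends with an imperfect authentic cadence, the second (mm. 47–58) with a perfect authentic cadence — a large antecedent–consequent pair, i.e. a double period.
Phrase 3 begins with different material from phrase 1, making it contrasting.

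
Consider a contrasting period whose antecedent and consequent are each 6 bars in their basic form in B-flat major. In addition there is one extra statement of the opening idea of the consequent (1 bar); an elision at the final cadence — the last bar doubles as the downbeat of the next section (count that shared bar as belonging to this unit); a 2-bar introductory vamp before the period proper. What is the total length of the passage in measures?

15 measures

Basic contrasting period: 6 + 6 = 12 bars.
12 (basic form) + 1 (extra statement) + 2 (introduction) = 15.
The elision shares a bar with the next section but does not change this unit's count.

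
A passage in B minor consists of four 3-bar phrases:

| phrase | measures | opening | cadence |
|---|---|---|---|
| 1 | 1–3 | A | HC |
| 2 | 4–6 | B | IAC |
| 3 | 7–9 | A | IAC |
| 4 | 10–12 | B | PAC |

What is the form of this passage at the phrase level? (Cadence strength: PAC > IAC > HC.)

parallel double period

Four phrases in two halves: the first half (measures 1–6) ends with an imperfect authentic cadence, the second (mm. 7–12) with a perfect authentic cadence — a large antecedent–consequent pair, i.e. a double period.
Phrase 3 begins with the same material as phrase 1, making it parallel.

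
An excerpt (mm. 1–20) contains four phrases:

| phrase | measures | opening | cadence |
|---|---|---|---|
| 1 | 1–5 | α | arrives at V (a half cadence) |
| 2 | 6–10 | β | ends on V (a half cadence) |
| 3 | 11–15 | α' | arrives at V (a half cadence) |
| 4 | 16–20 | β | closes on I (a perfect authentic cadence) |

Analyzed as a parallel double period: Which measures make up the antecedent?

measures 1–10

In a double period the four phrases pair into a large antecedent (phrases 1–2, ending half cadence) and a large consequent (phrases 3–4, ending perfect authentic cadence). The antecedent spans mm. 1–10.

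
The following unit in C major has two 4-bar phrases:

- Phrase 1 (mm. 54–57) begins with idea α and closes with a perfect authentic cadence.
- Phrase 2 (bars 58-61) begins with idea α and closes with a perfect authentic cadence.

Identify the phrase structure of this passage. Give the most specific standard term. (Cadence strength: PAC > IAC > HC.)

repeated phrase

Both phrases have the same opening (α) and the same cadence (perfect authentic cadence): the second is a restatement, not a consequent, so this is a repeated phrase rather than a period.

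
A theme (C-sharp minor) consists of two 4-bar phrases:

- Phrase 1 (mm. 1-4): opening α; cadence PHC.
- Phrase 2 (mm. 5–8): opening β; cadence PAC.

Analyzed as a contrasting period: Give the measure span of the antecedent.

measures 1–4

The antecedent is the phrase ending with the weaker cadence (Phrygian half cadence, phrase 1) and the consequent the one ending more conclusively (perfect authentic cadence, phrase 2); the antecedent is measures 1–4.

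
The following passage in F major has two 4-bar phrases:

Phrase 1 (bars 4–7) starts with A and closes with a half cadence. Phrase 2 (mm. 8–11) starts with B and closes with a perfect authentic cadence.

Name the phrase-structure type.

Phrase 1 ends with a half cadence (weaker) and phrase 2 with a perfect authentic cadence (stronger): antecedent + consequent = a period.
The two phrases open with different material (A / B), so the period is contrasting.

contrasting period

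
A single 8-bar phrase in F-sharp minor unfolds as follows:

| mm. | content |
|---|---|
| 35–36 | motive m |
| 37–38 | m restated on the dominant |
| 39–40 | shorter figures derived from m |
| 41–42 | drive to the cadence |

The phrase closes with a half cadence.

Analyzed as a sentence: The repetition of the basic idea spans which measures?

measures 37–38

The presentation of a sentence is the basic idea (mm. 35-36) plus its repetition (mm. 37–38); the repetition of the basic idea is therefore bars 37-38.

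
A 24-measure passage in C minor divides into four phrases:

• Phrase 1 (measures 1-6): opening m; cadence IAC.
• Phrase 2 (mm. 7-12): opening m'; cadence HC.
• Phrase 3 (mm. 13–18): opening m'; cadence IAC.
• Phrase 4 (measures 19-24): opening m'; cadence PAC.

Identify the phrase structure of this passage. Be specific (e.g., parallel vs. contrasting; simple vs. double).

Four phrases in two halves: the first half (mm. 1–12) ends with a half cadence, the second (bars 13–24) with a perfect authentic cadence — a large antecedent–consequent pair, i.e. a double period.
Phrase 3 begins with the same material as phrase 1, making it parallel.

parallel double period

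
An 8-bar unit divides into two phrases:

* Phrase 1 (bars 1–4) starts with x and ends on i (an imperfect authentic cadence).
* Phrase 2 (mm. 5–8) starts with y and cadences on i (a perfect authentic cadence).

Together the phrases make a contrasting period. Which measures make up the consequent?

The phrase ending with the weaker cadence (imperfect authentic cadence) is the antecedent; the one ending more conclusively (perfect authentic cadence) is the consequent. The consequent is measures 5–8.

measures 5–8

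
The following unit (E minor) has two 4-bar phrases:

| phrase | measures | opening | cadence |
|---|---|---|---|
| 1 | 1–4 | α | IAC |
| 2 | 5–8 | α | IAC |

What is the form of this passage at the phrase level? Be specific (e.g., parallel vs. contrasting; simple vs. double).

Both phrases have the same opening (α) and the same cadence (imperfect authentic cadence): the second is a restatement, not a consequent, so this is a repeated phrase rather than a period.

repeated phrase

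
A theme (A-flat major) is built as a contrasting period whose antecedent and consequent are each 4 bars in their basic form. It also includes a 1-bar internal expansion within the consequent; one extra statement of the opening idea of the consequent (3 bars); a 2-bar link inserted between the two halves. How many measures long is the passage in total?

14 measures

Basic contrasting period: 4 + 4 = 8 bars.
8 (basic form) + 1 (internal expansion) + 3 (extra statement) + 2 (link) = 14.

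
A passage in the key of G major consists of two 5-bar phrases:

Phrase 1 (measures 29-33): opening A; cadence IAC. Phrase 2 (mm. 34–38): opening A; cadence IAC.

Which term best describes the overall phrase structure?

repeated phrase

Both phrases have the same opening (A) and the same cadence (imperfect authentic cadence): the second is a restatement, not a consequent, so this is a repeated phrase rather than a period.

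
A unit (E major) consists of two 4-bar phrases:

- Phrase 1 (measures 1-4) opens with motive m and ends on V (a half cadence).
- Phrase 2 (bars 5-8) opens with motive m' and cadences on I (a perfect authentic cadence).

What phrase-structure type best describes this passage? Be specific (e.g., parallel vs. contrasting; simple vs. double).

Phrase 1 ends with a half cadence (weaker) and phrase 2 with a perfect authentic cadence (stronger): antecedent + consequent = a period.
The two phrases open with the same material (m / m'), so the period is parallel.

parallel period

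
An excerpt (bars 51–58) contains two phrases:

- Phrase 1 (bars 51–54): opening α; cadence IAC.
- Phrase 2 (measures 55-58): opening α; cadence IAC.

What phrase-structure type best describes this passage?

Both phrases have the same opening (α) and the same cadence (imperfect authentic cadence): the second is a restatement, not a consequent, so this is a repeated phrase rather than a period.

repeated phrase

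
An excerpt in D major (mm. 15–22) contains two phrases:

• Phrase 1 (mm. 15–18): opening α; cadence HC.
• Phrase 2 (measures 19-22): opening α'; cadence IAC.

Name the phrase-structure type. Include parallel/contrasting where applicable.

parallel period

Phrase 1 ends with a half cadence (weaker) and phrase 2 with an imperfect authentic cadence (stronger): antecedent + consequent = a period.
The two phrases open with the same material (α / α'), so the period is parallel.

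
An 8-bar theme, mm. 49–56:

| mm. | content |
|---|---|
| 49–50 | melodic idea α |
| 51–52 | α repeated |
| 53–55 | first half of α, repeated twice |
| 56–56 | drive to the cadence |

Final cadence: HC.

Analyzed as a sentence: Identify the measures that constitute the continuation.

measures 53–56

After the presentation (bars 49–52), the continuation covers the fragmentation through the cadence: mm. 53–56.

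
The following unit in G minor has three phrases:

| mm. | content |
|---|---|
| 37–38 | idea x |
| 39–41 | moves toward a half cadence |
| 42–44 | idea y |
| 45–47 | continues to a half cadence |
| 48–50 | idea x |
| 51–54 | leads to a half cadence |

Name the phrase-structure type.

The final phrase closes with a half cadence, which is not stronger than the preceding half cadence; the 3 phrases lack an overall antecedent–consequent design and so form a phrase group.

phrase group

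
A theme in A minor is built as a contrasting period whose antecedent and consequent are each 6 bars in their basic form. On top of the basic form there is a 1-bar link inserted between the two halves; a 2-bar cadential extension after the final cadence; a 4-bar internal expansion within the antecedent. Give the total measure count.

Basic contrasting period: 6 + 6 = 12 bars.
12 (basic form) + 1 (link) + 2 (cadential extension) + 4 (internal expansion) = 19.

19 measures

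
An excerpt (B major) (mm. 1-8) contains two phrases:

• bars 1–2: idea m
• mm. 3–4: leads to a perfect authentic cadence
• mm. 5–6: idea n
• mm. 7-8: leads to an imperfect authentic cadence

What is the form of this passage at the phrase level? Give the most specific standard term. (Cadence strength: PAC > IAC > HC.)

phrase group

The second phrase closes with an imperfect authentic cadence, which is not stronger than the first phrase's perfect authentic cadence; without a weak→strong cadential pair there is no antecedent–consequent relationship, so this is a phrase group rather than a period.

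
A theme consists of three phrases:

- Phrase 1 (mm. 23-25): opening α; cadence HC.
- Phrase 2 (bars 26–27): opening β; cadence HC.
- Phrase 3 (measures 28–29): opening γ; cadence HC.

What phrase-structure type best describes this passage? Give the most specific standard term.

The final phrase closes with a half cadence, which is not stronger than the preceding half cadence; the 3 phrases lack an overall antecedent–consequent design and so form a phrase group.

phrase group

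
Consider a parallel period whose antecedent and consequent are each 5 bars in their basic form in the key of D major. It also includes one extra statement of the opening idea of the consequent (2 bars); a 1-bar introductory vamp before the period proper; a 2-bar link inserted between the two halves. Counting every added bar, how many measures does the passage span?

Basic parallel period: 5 + 5 = 10 bars.
10 (basic form) + 2 (extra statement) + 1 (introduction) + 2 (link) = 15.

15 measures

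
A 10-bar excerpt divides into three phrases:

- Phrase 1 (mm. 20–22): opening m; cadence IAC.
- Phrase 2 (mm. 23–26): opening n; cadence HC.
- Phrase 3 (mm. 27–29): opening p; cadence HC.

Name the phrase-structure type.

phrase group

The final phrase closes with a half cadence, which is not stronger than the preceding half cadence; the 3 phrases lack an overall antecedent–consequent design and so form a phrase group.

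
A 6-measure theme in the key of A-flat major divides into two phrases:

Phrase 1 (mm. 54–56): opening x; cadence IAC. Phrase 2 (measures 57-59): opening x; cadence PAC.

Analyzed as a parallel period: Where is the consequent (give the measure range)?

The antecedent is the phrase ending with the weaker cadence (imperfect authentic cadence, phrase 1) and the consequent the one ending more conclusively (perfect authentic cadence, phrase 2); the consequent is mm. 57–59.

measures 57–59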